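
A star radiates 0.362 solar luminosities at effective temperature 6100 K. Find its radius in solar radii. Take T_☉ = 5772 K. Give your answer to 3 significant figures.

R/R_☉ = √(L/L_☉) / (T/T_☉)² = √(0.362) / (1.057)²
       = 0.6017 / 1.117 = 0.5387.

0.539 solar radii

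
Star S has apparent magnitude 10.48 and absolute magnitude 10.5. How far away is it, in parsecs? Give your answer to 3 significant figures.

9.91 pc

m − M = 5 log₁₀(d/10 pc)
10.48 − (10.5) = -0.02 = 5 log₁₀(d/10)
d = 10 × 10^(-0.02/5) = 10 × 10^-0.004 = 9.908 pc.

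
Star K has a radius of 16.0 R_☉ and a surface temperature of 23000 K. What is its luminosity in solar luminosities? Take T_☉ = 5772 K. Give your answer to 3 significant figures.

6.45×10^4 solar luminosities

L/L_☉ = (R/R_☉)² (T/T_☉)⁴ = (16.0)² × (23000/5772)⁴
       = 256.0 × (3.985)⁴ = 256.0 × 252.1 = 6.454×10^4.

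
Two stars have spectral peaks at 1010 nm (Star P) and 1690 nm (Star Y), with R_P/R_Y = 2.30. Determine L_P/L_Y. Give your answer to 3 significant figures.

41.5

Wien's law gives T ∝ 1/λ_max, so T_P/T_Y = λ_Y/λ_P = 1690/1010 = 1.673.
Then L ∝ R²T⁴ gives L_P/L_Y = (2.30)² × (1.673)⁴ = 5.290 × 7.839 = 41.47.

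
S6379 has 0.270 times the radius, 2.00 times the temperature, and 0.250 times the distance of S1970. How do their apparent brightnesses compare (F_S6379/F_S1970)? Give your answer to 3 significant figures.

18.7

L_S6379/L_S1970 = (R_S6379/R_S1970)²(T_S6379/T_S1970)⁴ = (0.270)² × (2.00)⁴ = 1.166.
F_S6379/F_S1970 = (L_S6379/L_S1970)/(d_S6379/d_S1970)² = 1.166 / (0.250)² = 18.66.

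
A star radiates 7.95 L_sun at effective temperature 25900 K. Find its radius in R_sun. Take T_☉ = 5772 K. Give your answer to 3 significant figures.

R/R_☉ = √(L/L_☉) / (T/T_☉)² = √(7.95) / (4.487)²
       = 2.820 / 20.13 = 0.1400.

0.140 R_sun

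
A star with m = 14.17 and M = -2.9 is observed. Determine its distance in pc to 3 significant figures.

m − M = 5 log₁₀(d/10 pc)
14.17 − (-2.9) = 17.07 = 5 log₁₀(d/10)
d = 10 × 10^(17.07/5) = 10 × 10^3.414 = 2.594×10^4 pc.

2.59×10^4 pc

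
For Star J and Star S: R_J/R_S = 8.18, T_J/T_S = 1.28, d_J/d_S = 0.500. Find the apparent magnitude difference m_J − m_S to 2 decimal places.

-7.14

L_J/L_S = (8.18)²(1.28)⁴ = 179.6.
F_J/F_S = (L_J/L_S)/(d_J/d_S)² = 179.6/0.2500 = 718.5.
m_J − m_S = −2.5 log₁₀(718.5) = -7.14.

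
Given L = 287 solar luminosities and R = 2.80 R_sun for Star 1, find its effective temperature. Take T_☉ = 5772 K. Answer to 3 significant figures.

1.42×10^4 K

T/T_☉ = (L/L_☉)^(1/4) / (R/R_☉)^(1/2)
T = 5772 × (287)^(1/4) / √(2.80) = 5772 × 4.116 / 1.673 = 1.420×10^4 K.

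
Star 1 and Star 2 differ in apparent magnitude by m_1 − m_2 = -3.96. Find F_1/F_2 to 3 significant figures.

38.4

F_1/F_2 = 10^(−(m_1 − m_2)/2.5) = 10^(3.96/2.5) = 10^1.584 = 38.37.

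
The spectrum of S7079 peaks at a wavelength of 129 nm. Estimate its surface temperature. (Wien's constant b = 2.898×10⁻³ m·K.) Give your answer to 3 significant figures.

2.25×10^4 K

T = b/λ_max = 2.898×10⁻³ / (129×10⁻⁹) = 2.247×10^4 K.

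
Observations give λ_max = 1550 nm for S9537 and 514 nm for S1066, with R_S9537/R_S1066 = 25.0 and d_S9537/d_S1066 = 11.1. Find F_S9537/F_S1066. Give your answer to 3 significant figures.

0.0613

Wien's law: T_S9537/T_S1066 = λ_S1066/λ_S9537 = 514/1550 = 0.3316.
L_S9537/L_S1066 = (R_S9537/R_S1066)²(T_S9537/T_S1066)⁴ = (25.0)²(0.3316)⁴ = 7.558.
F_S9537/F_S1066 = (L_S9537/L_S1066)/(d_S9537/d_S1066)² = 7.558/(11.1)² = 0.06134.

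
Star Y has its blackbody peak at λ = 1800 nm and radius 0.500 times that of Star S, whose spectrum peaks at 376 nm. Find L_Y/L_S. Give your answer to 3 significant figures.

Wien's law gives T ∝ 1/λ_max, so T_Y/T_S = λ_S/λ_Y = 376/1800 = 0.2089.
Then L ∝ R²T⁴ gives L_Y/L_S = (0.500)² × (0.2089)⁴ = 0.2500 × 0.001904 = 4.760×10^-4.

4.76×10^-4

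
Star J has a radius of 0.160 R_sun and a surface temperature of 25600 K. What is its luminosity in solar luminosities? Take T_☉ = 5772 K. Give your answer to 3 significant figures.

9.91 solar luminosities

L/L_☉ = (R/R_☉)² (T/T_☉)⁴ = (0.160)² × (25600/5772)⁴
       = 0.02560 × (4.435)⁴ = 0.02560 × 386.9 = 9.906.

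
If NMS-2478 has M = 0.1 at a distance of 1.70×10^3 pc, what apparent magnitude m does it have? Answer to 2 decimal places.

m = M + 5 log₁₀(d/10 pc) = 0.1 + 5 log₁₀(1.70×10^3/10)
  = 0.1 + 5 × 2.230 = 0.1 + 11.15 = 11.25.

11.25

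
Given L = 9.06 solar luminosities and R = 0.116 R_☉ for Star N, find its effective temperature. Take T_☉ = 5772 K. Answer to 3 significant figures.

2.94×10^4 K

T/T_☉ = (L/L_☉)^(1/4) / (R/R_☉)^(1/2)
T = 5772 × (9.06)^(1/4) / √(0.116) = 5772 × 1.735 / 0.3406 = 2.940×10^4 K.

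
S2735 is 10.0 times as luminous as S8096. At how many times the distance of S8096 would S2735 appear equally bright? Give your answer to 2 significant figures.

Equal flux requires L_S2735/d_S2735² = L_S8096/d_S8096², so d_S2735/d_S8096 = √(L_S2735/L_S8096)
= √(10.0) = 3.162.

3.2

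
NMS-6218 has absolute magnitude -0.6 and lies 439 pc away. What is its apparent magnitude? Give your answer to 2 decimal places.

m = M + 5 log₁₀(d/10 pc) = -0.6 + 5 log₁₀(439/10)
  = -0.6 + 5 × 1.642 = -0.6 + 8.21 = 7.61.

7.61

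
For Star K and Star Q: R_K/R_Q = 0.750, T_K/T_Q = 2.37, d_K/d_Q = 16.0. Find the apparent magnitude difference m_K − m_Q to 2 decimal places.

2.90

L_K/L_Q = (0.750)²(2.37)⁴ = 17.75.
F_K/F_Q = (L_K/L_Q)/(d_K/d_Q)² = 17.75/256.0 = 0.06932.
m_K − m_Q = −2.5 log₁₀(0.06932) = 2.90.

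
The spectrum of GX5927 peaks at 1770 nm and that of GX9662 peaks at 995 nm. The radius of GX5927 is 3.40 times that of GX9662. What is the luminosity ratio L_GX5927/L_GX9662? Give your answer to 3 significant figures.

Wien's law gives T ∝ 1/λ_max, so T_GX5927/T_GX9662 = λ_GX9662/λ_GX5927 = 995/1770 = 0.5621.
Then L ∝ R²T⁴ gives L_GX5927/L_GX9662 = (3.40)² × (0.5621)⁴ = 11.56 × 0.09986 = 1.154.

1.15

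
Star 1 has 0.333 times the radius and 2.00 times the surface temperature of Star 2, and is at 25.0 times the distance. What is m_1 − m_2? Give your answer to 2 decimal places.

L_1/L_2 = (0.333)²(2.00)⁴ = 1.774.
F_1/F_2 = (L_1/L_2)/(d_1/d_2)² = 1.774/625.0 = 0.002839.
m_1 − m_2 = −2.5 log₁₀(0.002839) = 6.37.

6.37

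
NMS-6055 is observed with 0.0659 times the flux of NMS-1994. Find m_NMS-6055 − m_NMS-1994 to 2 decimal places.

2.95

m_NMS-6055 − m_NMS-1994 = −2.5 log₁₀(F_NMS-6055/F_NMS-1994) = −2.5 log₁₀(0.0659) = −2.5 × (-1.181) = 2.953.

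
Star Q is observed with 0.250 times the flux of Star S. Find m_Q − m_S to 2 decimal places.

m_Q − m_S = −2.5 log₁₀(F_Q/F_S) = −2.5 log₁₀(0.250) = −2.5 × (-0.602) = 1.505.

1.51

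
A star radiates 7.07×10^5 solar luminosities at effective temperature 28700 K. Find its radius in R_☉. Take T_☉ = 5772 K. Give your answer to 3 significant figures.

R/R_☉ = √(L/L_☉) / (T/T_☉)² = √(7.07×10^5) / (4.972)²
       = 840.8 / 24.72 = 34.01.

34.0 R_☉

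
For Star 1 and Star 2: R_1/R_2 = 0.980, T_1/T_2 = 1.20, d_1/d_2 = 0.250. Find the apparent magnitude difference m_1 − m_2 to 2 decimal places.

-3.76

L_1/L_2 = (0.980)²(1.20)⁴ = 1.991.
F_1/F_2 = (L_1/L_2)/(d_1/d_2)² = 1.991/0.06250 = 31.86.
m_1 − m_2 = −2.5 log₁₀(31.86) = -3.76.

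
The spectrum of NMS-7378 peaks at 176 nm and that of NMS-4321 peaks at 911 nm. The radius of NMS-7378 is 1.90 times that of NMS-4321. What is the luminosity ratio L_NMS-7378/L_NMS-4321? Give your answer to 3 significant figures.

Wien's law gives T ∝ 1/λ_max, so T_NMS-7378/T_NMS-4321 = λ_NMS-4321/λ_NMS-7378 = 911/176 = 5.176.
Then L ∝ R²T⁴ gives L_NMS-7378/L_NMS-4321 = (1.90)² × (5.176)⁴ = 3.610 × 717.8 = 2591.

2.59×10^3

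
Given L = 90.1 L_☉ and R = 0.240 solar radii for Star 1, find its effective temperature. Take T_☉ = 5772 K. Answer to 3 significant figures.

T/T_☉ = (L/L_☉)^(1/4) / (R/R_☉)^(1/2)
T = 5772 × (90.1)^(1/4) / √(0.240) = 5772 × 3.081 / 0.4899 = 3.630×10^4 K.

3.63×10^4 K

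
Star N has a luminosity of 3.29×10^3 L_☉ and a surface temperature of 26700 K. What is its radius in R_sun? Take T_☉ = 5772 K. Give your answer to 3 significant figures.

R/R_☉ = √(L/L_☉) / (T/T_☉)² = √(3.29×10^3) / (4.626)²
       = 57.36 / 21.40 = 2.681.

2.68 R_sun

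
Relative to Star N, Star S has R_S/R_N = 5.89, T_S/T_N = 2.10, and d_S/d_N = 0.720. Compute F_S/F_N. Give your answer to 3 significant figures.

1.30×10^3

L_S/L_N = (R_S/R_N)²(T_S/T_N)⁴ = (5.89)² × (2.10)⁴ = 674.7.
F_S/F_N = (L_S/L_N)/(d_S/d_N)² = 674.7 / (0.720)² = 1301.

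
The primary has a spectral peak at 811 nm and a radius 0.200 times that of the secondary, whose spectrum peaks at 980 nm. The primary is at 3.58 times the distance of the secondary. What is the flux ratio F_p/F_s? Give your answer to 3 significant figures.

Wien's law: T_p/T_s = λ_s/λ_p = 980/811 = 1.208.
L_p/L_s = (R_p/R_s)²(T_p/T_s)⁴ = (0.200)²(1.208)⁴ = 0.08529.
F_p/F_s = (L_p/L_s)/(d_p/d_s)² = 0.08529/(3.58)² = 0.006654.

0.00665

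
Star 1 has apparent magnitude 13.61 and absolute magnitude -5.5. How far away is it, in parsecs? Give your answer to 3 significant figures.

6.64×10^4 pc

m − M = 5 log₁₀(d/10 pc)
13.61 − (-5.5) = 19.11 = 5 log₁₀(d/10)
d = 10 × 10^(19.11/5) = 10 × 10^3.822 = 6.637×10^4 pc.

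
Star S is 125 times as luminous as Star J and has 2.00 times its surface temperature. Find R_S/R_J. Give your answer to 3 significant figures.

L ∝ R²T⁴ gives R ∝ √L / T², so
R_S/R_J = √(125) / (2.00)² = 11.18 / 4.000 = 2.795.

2.80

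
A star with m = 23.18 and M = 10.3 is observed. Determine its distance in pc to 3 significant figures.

m − M = 5 log₁₀(d/10 pc)
23.18 − (10.3) = 12.88 = 5 log₁₀(d/10)
d = 10 × 10^(12.88/5) = 10 × 10^2.576 = 3767 pc.

3.77×10^3 pc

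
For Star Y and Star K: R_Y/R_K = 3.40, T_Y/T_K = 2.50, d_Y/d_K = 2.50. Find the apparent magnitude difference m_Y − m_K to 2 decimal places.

-4.65

L_Y/L_K = (3.40)²(2.50)⁴ = 451.6.
F_Y/F_K = (L_Y/L_K)/(d_Y/d_K)² = 451.6/6.250 = 72.25.
m_Y − m_K = −2.5 log₁₀(72.25) = -4.65.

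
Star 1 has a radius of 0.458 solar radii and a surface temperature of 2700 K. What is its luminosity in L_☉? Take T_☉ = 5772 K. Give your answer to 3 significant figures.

0.0100 L_☉

L/L_☉ = (R/R_☉)² (T/T_☉)⁴ = (0.458)² × (2700/5772)⁴
       = 0.2098 × (0.4678)⁴ = 0.2098 × 0.04788 = 0.01004.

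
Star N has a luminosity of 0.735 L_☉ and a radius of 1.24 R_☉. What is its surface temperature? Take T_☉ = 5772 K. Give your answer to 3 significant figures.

T/T_☉ = (L/L_☉)^(1/4) / (R/R_☉)^(1/2)
T = 5772 × (0.735)^(1/4) / √(1.24) = 5772 × 0.9259 / 1.114 = 4799 K.

4.80×10^3 K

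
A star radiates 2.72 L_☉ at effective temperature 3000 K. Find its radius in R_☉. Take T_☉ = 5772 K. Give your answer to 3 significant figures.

6.11 R_☉

R/R_☉ = √(L/L_☉) / (T/T_☉)² = √(2.72) / (0.5198)²
       = 1.649 / 0.2701 = 6.105.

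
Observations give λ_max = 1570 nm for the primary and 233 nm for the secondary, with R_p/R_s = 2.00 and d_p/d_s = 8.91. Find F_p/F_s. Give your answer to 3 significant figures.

2.44×10^-5

Wien's law: T_p/T_s = λ_s/λ_p = 233/1570 = 0.1484.
L_p/L_s = (R_p/R_s)²(T_p/T_s)⁴ = (2.00)²(0.1484)⁴ = 0.001940.
F_p/F_s = (L_p/L_s)/(d_p/d_s)² = 0.001940/(8.91)² = 2.444×10^-5.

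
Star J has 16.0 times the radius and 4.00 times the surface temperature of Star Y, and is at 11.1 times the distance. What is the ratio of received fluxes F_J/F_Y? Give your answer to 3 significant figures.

532

L_J/L_Y = (R_J/R_Y)²(T_J/T_Y)⁴ = (16.0)² × (4.00)⁴ = 6.554×10^4.
F_J/F_Y = (L_J/L_Y)/(d_J/d_Y)² = 6.554×10^4 / (11.1)² = 531.9.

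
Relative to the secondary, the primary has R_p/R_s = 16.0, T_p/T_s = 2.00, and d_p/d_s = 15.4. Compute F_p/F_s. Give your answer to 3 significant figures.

17.3

L_p/L_s = (R_p/R_s)²(T_p/T_s)⁴ = (16.0)² × (2.00)⁴ = 4096.
F_p/F_s = (L_p/L_s)/(d_p/d_s)² = 4096 / (15.4)² = 17.27.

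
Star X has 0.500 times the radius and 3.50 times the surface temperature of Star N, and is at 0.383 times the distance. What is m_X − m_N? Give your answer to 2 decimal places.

-6.02

L_X/L_N = (0.500)²(3.50)⁴ = 37.52.
F_X/F_N = (L_X/L_N)/(d_X/d_N)² = 37.52/0.1467 = 255.7.
m_X − m_N = −2.5 log₁₀(255.7) = -6.02.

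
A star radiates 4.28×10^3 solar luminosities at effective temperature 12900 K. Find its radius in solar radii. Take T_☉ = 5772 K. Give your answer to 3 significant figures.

R/R_☉ = √(L/L_☉) / (T/T_☉)² = √(4.28×10^3) / (2.235)²
       = 65.42 / 4.995 = 13.10.

13.1 solar radii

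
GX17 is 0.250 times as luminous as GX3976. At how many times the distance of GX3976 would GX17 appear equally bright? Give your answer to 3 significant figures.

Equal flux requires L_GX17/d_GX17² = L_GX3976/d_GX3976², so d_GX17/d_GX3976 = √(L_GX17/L_GX3976)
= √(0.250) = 0.5000.

0.500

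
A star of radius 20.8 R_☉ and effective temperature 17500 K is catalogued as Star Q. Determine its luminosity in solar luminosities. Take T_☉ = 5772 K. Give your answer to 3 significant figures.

3.66×10^4 solar luminosities

L/L_☉ = (R/R_☉)² (T/T_☉)⁴ = (20.8)² × (17500/5772)⁴
       = 432.6 × (3.032)⁴ = 432.6 × 84.50 = 3.656×10^4.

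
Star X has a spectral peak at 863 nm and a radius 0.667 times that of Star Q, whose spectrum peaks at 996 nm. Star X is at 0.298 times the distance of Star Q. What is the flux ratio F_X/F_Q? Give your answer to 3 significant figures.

Wien's law: T_X/T_Q = λ_Q/λ_X = 996/863 = 1.154.
L_X/L_Q = (R_X/R_Q)²(T_X/T_Q)⁴ = (0.667)²(1.154)⁴ = 0.7893.
F_X/F_Q = (L_X/L_Q)/(d_X/d_Q)² = 0.7893/(0.298)² = 8.888.

8.89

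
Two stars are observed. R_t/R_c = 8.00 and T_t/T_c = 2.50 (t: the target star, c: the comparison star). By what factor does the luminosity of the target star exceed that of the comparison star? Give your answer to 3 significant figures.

2.50×10^3

From the Stefan–Boltzmann law, L ∝ R²T⁴, so
L_t/L_c = (R_t/R_c)² (T_t/T_c)⁴ = (8.00)² × (2.50)⁴ = 64.00 × 39.06 = 2500.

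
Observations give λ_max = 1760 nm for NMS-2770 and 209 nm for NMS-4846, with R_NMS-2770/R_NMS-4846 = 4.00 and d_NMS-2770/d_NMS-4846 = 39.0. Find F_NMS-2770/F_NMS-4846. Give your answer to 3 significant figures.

Wien's law: T_NMS-2770/T_NMS-4846 = λ_NMS-4846/λ_NMS-2770 = 209/1760 = 0.1187.
L_NMS-2770/L_NMS-4846 = (R_NMS-2770/R_NMS-4846)²(T_NMS-2770/T_NMS-4846)⁴ = (4.00)²(0.1187)⁴ = 0.003182.
F_NMS-2770/F_NMS-4846 = (L_NMS-2770/L_NMS-4846)/(d_NMS-2770/d_NMS-4846)² = 0.003182/(39.0)² = 2.092×10^-6.

2.09×10^-6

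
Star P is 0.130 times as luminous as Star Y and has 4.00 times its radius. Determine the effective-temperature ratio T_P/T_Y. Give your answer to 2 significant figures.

0.30

L ∝ R²T⁴ gives T ∝ (L/R²)^(1/4), so
T_P/T_Y = (0.130 / 4.00²)^(1/4) = (0.008125)^(1/4) = 0.3002.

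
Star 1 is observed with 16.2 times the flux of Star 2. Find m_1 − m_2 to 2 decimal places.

m_1 − m_2 = −2.5 log₁₀(F_1/F_2) = −2.5 log₁₀(16.2) = −2.5 × (1.210) = -3.024.

-3.02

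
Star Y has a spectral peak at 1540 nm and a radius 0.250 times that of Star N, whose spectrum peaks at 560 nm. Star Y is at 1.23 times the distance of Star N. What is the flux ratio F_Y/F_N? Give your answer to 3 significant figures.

7.22×10^-4

Wien's law: T_Y/T_N = λ_N/λ_Y = 560/1540 = 0.3636.
L_Y/L_N = (R_Y/R_N)²(T_Y/T_N)⁴ = (0.250)²(0.3636)⁴ = 0.001093.
F_Y/F_N = (L_Y/L_N)/(d_Y/d_N)² = 0.001093/(1.23)² = 7.223×10^-4.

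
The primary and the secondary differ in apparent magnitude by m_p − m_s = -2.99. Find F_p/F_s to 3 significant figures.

F_p/F_s = 10^(−(m_p − m_s)/2.5) = 10^(2.99/2.5) = 10^1.196 = 15.70.

15.7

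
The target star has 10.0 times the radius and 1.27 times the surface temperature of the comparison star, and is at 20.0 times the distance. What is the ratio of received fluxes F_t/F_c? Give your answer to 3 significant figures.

L_t/L_c = (R_t/R_c)²(T_t/T_c)⁴ = (10.0)² × (1.27)⁴ = 260.1.
F_t/F_c = (L_t/L_c)/(d_t/d_c)² = 260.1 / (20.0)² = 0.6504.

0.650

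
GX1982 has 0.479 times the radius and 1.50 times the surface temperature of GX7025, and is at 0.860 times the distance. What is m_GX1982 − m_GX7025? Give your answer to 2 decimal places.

L_GX1982/L_GX7025 = (0.479)²(1.50)⁴ = 1.162.
F_GX1982/F_GX7025 = (L_GX1982/L_GX7025)/(d_GX1982/d_GX7025)² = 1.162/0.7396 = 1.571.
m_GX1982 − m_GX7025 = −2.5 log₁₀(1.571) = -0.49.

-0.49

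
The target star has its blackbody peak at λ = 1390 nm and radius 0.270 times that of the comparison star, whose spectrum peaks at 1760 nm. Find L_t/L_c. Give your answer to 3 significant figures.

Wien's law gives T ∝ 1/λ_max, so T_t/T_c = λ_c/λ_t = 1760/1390 = 1.266.
Then L ∝ R²T⁴ gives L_t/L_c = (0.270)² × (1.266)⁴ = 0.07290 × 2.570 = 0.1874.

0.187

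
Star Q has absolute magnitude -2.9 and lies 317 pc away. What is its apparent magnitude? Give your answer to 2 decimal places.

m = M + 5 log₁₀(d/10 pc) = -2.9 + 5 log₁₀(317/10)
  = -2.9 + 5 × 1.501 = -2.9 + 7.51 = 4.61.

4.61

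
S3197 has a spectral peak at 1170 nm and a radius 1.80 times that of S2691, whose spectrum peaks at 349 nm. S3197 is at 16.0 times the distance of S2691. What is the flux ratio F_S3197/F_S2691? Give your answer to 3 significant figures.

Wien's law: T_S3197/T_S2691 = λ_S2691/λ_S3197 = 349/1170 = 0.2983.
L_S3197/L_S2691 = (R_S3197/R_S2691)²(T_S3197/T_S2691)⁴ = (1.80)²(0.2983)⁴ = 0.02565.
F_S3197/F_S2691 = (L_S3197/L_S2691)/(d_S3197/d_S2691)² = 0.02565/(16.0)² = 1.002×10^-4.

1.00×10^-4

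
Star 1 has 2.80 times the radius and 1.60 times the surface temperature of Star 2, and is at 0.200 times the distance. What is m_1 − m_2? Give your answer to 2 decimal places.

-7.77

L_1/L_2 = (2.80)²(1.60)⁴ = 51.38.
F_1/F_2 = (L_1/L_2)/(d_1/d_2)² = 51.38/0.04000 = 1285.
m_1 − m_2 = −2.5 log₁₀(1285) = -7.77.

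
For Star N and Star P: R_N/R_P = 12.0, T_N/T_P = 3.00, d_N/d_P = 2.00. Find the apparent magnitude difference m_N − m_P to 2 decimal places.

-8.66

L_N/L_P = (12.0)²(3.00)⁴ = 1.166×10^4.
F_N/F_P = (L_N/L_P)/(d_N/d_P)² = 1.166×10^4/4.000 = 2916.
m_N − m_P = −2.5 log₁₀(2916) = -8.66.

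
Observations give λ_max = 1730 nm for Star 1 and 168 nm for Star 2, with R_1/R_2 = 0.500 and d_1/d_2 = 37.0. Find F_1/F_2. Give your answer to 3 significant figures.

Wien's law: T_1/T_2 = λ_2/λ_1 = 168/1730 = 0.09711.
L_1/L_2 = (R_1/R_2)²(T_1/T_2)⁴ = (0.500)²(0.09711)⁴ = 2.223×10^-5.
F_1/F_2 = (L_1/L_2)/(d_1/d_2)² = 2.223×10^-5/(37.0)² = 1.624×10^-8.

1.62×10^-8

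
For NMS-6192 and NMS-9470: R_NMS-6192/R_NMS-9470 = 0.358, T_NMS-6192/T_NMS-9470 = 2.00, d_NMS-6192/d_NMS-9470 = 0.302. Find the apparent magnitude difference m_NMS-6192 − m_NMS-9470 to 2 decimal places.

L_NMS-6192/L_NMS-9470 = (0.358)²(2.00)⁴ = 2.051.
F_NMS-6192/F_NMS-9470 = (L_NMS-6192/L_NMS-9470)/(d_NMS-6192/d_NMS-9470)² = 2.051/0.09120 = 22.48.
m_NMS-6192 − m_NMS-9470 = −2.5 log₁₀(22.48) = -3.38.

-3.38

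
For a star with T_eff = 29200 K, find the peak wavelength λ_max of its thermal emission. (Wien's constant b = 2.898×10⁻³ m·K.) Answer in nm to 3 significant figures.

λ_max = b/T = 2.898×10⁻³ / 29200 = 9.92×10^-8 m = 99.25 nm.

99.2 nm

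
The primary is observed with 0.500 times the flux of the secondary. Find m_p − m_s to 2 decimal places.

m_p − m_s = −2.5 log₁₀(F_p/F_s) = −2.5 log₁₀(0.500) = −2.5 × (-0.301) = 0.753.

0.75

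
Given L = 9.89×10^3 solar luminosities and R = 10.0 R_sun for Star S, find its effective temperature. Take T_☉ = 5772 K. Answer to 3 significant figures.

T/T_☉ = (L/L_☉)^(1/4) / (R/R_☉)^(1/2)
T = 5772 × (9.89×10^3)^(1/4) / √(10.0) = 5772 × 9.972 / 3.162 = 1.820×10^4 K.

1.82×10^4 K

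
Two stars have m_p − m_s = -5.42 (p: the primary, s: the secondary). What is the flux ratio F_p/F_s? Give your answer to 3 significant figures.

147

F_p/F_s = 10^(−(m_p − m_s)/2.5) = 10^(5.42/2.5) = 10^2.168 = 147.2.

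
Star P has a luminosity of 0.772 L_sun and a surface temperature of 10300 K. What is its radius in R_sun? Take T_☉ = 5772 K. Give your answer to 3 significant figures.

R/R_☉ = √(L/L_☉) / (T/T_☉)² = √(0.772) / (1.784)²
       = 0.8786 / 3.184 = 0.2759.

0.276 R_sun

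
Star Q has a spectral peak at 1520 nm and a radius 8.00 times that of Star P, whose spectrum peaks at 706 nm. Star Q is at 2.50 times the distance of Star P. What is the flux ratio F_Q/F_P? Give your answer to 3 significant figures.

0.477

Wien's law: T_Q/T_P = λ_P/λ_Q = 706/1520 = 0.4645.
L_Q/L_P = (R_Q/R_P)²(T_Q/T_P)⁴ = (8.00)²(0.4645)⁴ = 2.979.
F_Q/F_P = (L_Q/L_P)/(d_Q/d_P)² = 2.979/(2.50)² = 0.4766.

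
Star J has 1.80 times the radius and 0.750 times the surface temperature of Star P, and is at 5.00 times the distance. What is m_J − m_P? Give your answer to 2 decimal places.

3.47

L_J/L_P = (1.80)²(0.750)⁴ = 1.025.
F_J/F_P = (L_J/L_P)/(d_J/d_P)² = 1.025/25.00 = 0.04101.
m_J − m_P = −2.5 log₁₀(0.04101) = 3.47.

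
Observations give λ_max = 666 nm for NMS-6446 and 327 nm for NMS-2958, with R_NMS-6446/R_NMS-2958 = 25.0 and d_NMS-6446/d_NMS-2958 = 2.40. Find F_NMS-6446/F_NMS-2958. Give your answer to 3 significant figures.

Wien's law: T_NMS-6446/T_NMS-2958 = λ_NMS-2958/λ_NMS-6446 = 327/666 = 0.4910.
L_NMS-6446/L_NMS-2958 = (R_NMS-6446/R_NMS-2958)²(T_NMS-6446/T_NMS-2958)⁴ = (25.0)²(0.4910)⁴ = 36.32.
F_NMS-6446/F_NMS-2958 = (L_NMS-6446/L_NMS-2958)/(d_NMS-6446/d_NMS-2958)² = 36.32/(2.40)² = 6.306.

6.31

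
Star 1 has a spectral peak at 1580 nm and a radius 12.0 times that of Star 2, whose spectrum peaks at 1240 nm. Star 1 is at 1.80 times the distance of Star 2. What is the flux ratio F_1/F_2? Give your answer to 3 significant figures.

16.9

Wien's law: T_1/T_2 = λ_2/λ_1 = 1240/1580 = 0.7848.
L_1/L_2 = (R_1/R_2)²(T_1/T_2)⁴ = (12.0)²(0.7848)⁴ = 54.63.
F_1/F_2 = (L_1/L_2)/(d_1/d_2)² = 54.63/(1.80)² = 16.86.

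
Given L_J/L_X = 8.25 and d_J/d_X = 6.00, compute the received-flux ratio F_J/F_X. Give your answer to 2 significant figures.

F = L/(4πd²), so F_J/F_X = (L_J/L_X) / (d_J/d_X)²
= 8.25 / (6.00)² = 8.25 / 36.00 = 0.2292.

0.23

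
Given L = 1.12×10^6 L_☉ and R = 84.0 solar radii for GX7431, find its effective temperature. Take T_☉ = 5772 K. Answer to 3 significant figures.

2.05×10^4 K

T/T_☉ = (L/L_☉)^(1/4) / (R/R_☉)^(1/2)
T = 5772 × (1.12×10^6)^(1/4) / √(84.0) = 5772 × 32.53 / 9.165 = 2.049×10^4 K.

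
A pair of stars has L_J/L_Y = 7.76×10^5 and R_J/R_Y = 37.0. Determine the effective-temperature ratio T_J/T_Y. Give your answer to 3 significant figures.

4.88

L ∝ R²T⁴ gives T ∝ (L/R²)^(1/4), so
T_J/T_Y = (7.76×10^5 / 37.0²)^(1/4) = (566.8)^(1/4) = 4.879.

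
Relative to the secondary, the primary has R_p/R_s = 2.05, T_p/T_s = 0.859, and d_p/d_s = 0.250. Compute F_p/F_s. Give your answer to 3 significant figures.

36.6

L_p/L_s = (R_p/R_s)²(T_p/T_s)⁴ = (2.05)² × (0.859)⁴ = 2.288.
F_p/F_s = (L_p/L_s)/(d_p/d_s)² = 2.288 / (0.250)² = 36.61.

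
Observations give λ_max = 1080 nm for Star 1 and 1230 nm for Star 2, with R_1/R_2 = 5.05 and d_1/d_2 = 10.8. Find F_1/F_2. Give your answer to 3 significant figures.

Wien's law: T_1/T_2 = λ_2/λ_1 = 1230/1080 = 1.139.
L_1/L_2 = (R_1/R_2)²(T_1/T_2)⁴ = (5.05)²(1.139)⁴ = 42.91.
F_1/F_2 = (L_1/L_2)/(d_1/d_2)² = 42.91/(10.8)² = 0.3678.

0.368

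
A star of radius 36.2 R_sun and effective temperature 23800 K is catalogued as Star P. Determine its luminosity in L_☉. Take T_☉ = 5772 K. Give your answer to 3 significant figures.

L/L_☉ = (R/R_☉)² (T/T_☉)⁴ = (36.2)² × (23800/5772)⁴
       = 1310 × (4.123)⁴ = 1310 × 289.1 = 3.788×10^5.

3.79×10^5 L_☉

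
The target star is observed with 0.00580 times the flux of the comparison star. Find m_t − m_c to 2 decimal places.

5.59

m_t − m_c = −2.5 log₁₀(F_t/F_c) = −2.5 log₁₀(0.00580) = −2.5 × (-2.237) = 5.591.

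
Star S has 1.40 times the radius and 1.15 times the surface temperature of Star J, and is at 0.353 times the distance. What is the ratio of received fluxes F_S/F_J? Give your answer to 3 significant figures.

L_S/L_J = (R_S/R_J)²(T_S/T_J)⁴ = (1.40)² × (1.15)⁴ = 3.428.
F_S/F_J = (L_S/L_J)/(d_S/d_J)² = 3.428 / (0.353)² = 27.51.

27.5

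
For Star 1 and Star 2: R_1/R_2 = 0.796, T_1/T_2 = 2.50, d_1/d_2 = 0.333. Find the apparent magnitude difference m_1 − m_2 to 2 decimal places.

L_1/L_2 = (0.796)²(2.50)⁴ = 24.75.
F_1/F_2 = (L_1/L_2)/(d_1/d_2)² = 24.75/0.1109 = 223.2.
m_1 − m_2 = −2.5 log₁₀(223.2) = -5.87.

-5.87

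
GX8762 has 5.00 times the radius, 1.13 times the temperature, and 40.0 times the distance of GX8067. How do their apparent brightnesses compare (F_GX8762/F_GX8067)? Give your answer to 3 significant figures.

L_GX8762/L_GX8067 = (R_GX8762/R_GX8067)²(T_GX8762/T_GX8067)⁴ = (5.00)² × (1.13)⁴ = 40.76.
F_GX8762/F_GX8067 = (L_GX8762/L_GX8067)/(d_GX8762/d_GX8067)² = 40.76 / (40.0)² = 0.02548.

0.0255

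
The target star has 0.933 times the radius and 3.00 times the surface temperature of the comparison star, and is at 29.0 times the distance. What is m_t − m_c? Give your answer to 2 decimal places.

2.69

L_t/L_c = (0.933)²(3.00)⁴ = 70.51.
F_t/F_c = (L_t/L_c)/(d_t/d_c)² = 70.51/841.0 = 0.08384.
m_t − m_c = −2.5 log₁₀(0.08384) = 2.69.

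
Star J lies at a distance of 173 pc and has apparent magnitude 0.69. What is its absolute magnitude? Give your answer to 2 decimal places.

-5.50

M = m − 5 log₁₀(d/10 pc) = 0.69 − 5 log₁₀(173/10)
  = 0.69 − 5 × 1.238 = 0.69 − 6.19 = -5.50.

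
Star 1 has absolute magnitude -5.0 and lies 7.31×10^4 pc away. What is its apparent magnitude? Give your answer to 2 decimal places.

m = M + 5 log₁₀(d/10 pc) = -5.0 + 5 log₁₀(7.31×10^4/10)
  = -5.0 + 5 × 3.864 = -5.0 + 19.32 = 14.32.

14.32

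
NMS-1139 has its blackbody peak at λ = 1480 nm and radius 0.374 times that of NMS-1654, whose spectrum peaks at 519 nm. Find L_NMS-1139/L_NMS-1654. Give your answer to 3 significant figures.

Wien's law gives T ∝ 1/λ_max, so T_NMS-1139/T_NMS-1654 = λ_NMS-1654/λ_NMS-1139 = 519/1480 = 0.3507.
Then L ∝ R²T⁴ gives L_NMS-1139/L_NMS-1654 = (0.374)² × (0.3507)⁴ = 0.1399 × 0.01512 = 0.002115.

0.00212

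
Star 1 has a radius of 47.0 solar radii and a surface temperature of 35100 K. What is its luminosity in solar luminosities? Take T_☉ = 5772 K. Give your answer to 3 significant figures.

L/L_☉ = (R/R_☉)² (T/T_☉)⁴ = (47.0)² × (35100/5772)⁴
       = 2209 × (6.081)⁴ = 2209 × 1367 = 3.021×10^6.

3.02×10^6 solar luminosities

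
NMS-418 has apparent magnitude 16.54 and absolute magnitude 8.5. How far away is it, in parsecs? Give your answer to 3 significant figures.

406 pc

m − M = 5 log₁₀(d/10 pc)
16.54 − (8.5) = 8.04 = 5 log₁₀(d/10)
d = 10 × 10^(8.04/5) = 10 × 10^1.608 = 405.5 pc.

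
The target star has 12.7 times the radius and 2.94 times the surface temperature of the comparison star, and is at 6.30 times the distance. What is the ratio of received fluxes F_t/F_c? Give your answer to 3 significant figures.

304

L_t/L_c = (R_t/R_c)²(T_t/T_c)⁴ = (12.7)² × (2.94)⁴ = 1.205×10^4.
F_t/F_c = (L_t/L_c)/(d_t/d_c)² = 1.205×10^4 / (6.30)² = 303.6.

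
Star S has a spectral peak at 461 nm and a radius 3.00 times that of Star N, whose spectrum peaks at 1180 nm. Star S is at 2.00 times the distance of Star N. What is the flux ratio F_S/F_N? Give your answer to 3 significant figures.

Wien's law: T_S/T_N = λ_N/λ_S = 1180/461 = 2.560.
L_S/L_N = (R_S/R_N)²(T_S/T_N)⁴ = (3.00)²(2.560)⁴ = 386.3.
F_S/F_N = (L_S/L_N)/(d_S/d_N)² = 386.3/(2.00)² = 96.58.

96.6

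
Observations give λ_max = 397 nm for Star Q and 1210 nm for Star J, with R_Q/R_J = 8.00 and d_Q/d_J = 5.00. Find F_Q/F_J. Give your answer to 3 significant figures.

Wien's law: T_Q/T_J = λ_J/λ_Q = 1210/397 = 3.048.
L_Q/L_J = (R_Q/R_J)²(T_Q/T_J)⁴ = (8.00)²(3.048)⁴ = 5523.
F_Q/F_J = (L_Q/L_J)/(d_Q/d_J)² = 5523/(5.00)² = 220.9.

221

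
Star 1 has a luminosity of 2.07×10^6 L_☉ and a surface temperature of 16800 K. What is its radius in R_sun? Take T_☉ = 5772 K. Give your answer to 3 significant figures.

170 R_sun

R/R_☉ = √(L/L_☉) / (T/T_☉)² = √(2.07×10^6) / (2.911)²
       = 1439 / 8.472 = 169.8.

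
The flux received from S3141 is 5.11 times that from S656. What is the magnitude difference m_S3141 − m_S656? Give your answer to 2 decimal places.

m_S3141 − m_S656 = −2.5 log₁₀(F_S3141/F_S656) = −2.5 log₁₀(5.11) = −2.5 × (0.708) = -1.771.

-1.77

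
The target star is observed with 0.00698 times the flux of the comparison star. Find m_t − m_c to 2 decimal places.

m_t − m_c = −2.5 log₁₀(F_t/F_c) = −2.5 log₁₀(0.00698) = −2.5 × (-2.156) = 5.390.

5.39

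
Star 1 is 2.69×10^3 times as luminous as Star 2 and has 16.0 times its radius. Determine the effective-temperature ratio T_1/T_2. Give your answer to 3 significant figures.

1.80

L ∝ R²T⁴ gives T ∝ (L/R²)^(1/4), so
T_1/T_2 = (2.69×10^3 / 16.0²)^(1/4) = (10.51)^(1/4) = 1.800.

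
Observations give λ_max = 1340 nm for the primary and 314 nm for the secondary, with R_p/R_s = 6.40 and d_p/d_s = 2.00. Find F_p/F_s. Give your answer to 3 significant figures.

Wien's law: T_p/T_s = λ_s/λ_p = 314/1340 = 0.2343.
L_p/L_s = (R_p/R_s)²(T_p/T_s)⁴ = (6.40)²(0.2343)⁴ = 0.1235.
F_p/F_s = (L_p/L_s)/(d_p/d_s)² = 0.1235/(2.00)² = 0.03087.

0.0309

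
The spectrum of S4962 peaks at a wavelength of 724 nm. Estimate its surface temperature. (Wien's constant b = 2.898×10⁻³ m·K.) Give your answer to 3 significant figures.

T = b/λ_max = 2.898×10⁻³ / (724×10⁻⁹) = 4003 K.

4.00×10^3 K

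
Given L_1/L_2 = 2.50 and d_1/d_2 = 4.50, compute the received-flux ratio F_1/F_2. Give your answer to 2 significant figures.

F = L/(4πd²), so F_1/F_2 = (L_1/L_2) / (d_1/d_2)²
= 2.50 / (4.50)² = 2.50 / 20.25 = 0.1235.

0.12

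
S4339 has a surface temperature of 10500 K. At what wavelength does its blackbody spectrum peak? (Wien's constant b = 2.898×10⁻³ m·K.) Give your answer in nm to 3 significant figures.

λ_max = b/T = 2.898×10⁻³ / 10500 = 2.76×10^-7 m = 276.0 nm.

276 nm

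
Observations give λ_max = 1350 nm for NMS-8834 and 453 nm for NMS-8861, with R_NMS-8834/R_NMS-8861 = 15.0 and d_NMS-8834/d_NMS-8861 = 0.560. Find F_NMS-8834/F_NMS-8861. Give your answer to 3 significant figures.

9.10

Wien's law: T_NMS-8834/T_NMS-8861 = λ_NMS-8861/λ_NMS-8834 = 453/1350 = 0.3356.
L_NMS-8834/L_NMS-8861 = (R_NMS-8834/R_NMS-8861)²(T_NMS-8834/T_NMS-8861)⁴ = (15.0)²(0.3356)⁴ = 2.853.
F_NMS-8834/F_NMS-8861 = (L_NMS-8834/L_NMS-8861)/(d_NMS-8834/d_NMS-8861)² = 2.853/(0.560)² = 9.096.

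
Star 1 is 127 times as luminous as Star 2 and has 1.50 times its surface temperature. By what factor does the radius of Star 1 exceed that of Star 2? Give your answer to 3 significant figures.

5.01

L ∝ R²T⁴ gives R ∝ √L / T², so
R_1/R_2 = √(127) / (1.50)² = 11.27 / 2.250 = 5.009.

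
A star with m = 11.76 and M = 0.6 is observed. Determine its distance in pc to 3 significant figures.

m − M = 5 log₁₀(d/10 pc)
11.76 − (0.6) = 11.16 = 5 log₁₀(d/10)
d = 10 × 10^(11.16/5) = 10 × 10^2.232 = 1706 pc.

1.71×10^3 pc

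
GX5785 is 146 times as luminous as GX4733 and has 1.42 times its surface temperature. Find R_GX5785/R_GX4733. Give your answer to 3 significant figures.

5.99

L ∝ R²T⁴ gives R ∝ √L / T², so
R_GX5785/R_GX4733 = √(146) / (1.42)² = 12.08 / 2.016 = 5.992.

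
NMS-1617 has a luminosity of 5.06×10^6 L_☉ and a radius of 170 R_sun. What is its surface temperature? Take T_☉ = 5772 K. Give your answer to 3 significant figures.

T/T_☉ = (L/L_☉)^(1/4) / (R/R_☉)^(1/2)
T = 5772 × (5.06×10^6)^(1/4) / √(170) = 5772 × 47.43 / 13.04 = 2.100×10^4 K.

2.10×10^4 K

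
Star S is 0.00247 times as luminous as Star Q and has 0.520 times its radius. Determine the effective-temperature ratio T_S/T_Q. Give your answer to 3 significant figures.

L ∝ R²T⁴ gives T ∝ (L/R²)^(1/4), so
T_S/T_Q = (0.00247 / 0.520²)^(1/4) = (0.009135)^(1/4) = 0.3092.

0.309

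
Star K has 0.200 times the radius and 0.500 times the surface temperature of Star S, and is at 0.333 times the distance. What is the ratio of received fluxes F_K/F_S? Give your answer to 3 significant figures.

0.0225

L_K/L_S = (R_K/R_S)²(T_K/T_S)⁴ = (0.200)² × (0.500)⁴ = 0.002500.
F_K/F_S = (L_K/L_S)/(d_K/d_S)² = 0.002500 / (0.333)² = 0.02255.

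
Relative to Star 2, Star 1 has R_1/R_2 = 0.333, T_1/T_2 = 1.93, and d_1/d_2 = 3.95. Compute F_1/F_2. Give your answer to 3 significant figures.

L_1/L_2 = (R_1/R_2)²(T_1/T_2)⁴ = (0.333)² × (1.93)⁴ = 1.539.
F_1/F_2 = (L_1/L_2)/(d_1/d_2)² = 1.539 / (3.95)² = 0.09861.

0.0986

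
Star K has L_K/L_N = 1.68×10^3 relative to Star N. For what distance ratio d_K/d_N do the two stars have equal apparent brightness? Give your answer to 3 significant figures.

41.0

Equal flux requires L_K/d_K² = L_N/d_N², so d_K/d_N = √(L_K/L_N)
= √(1.68×10^3) = 40.99.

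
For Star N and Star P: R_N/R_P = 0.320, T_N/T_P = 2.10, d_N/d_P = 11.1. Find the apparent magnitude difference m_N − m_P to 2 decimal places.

L_N/L_P = (0.320)²(2.10)⁴ = 1.991.
F_N/F_P = (L_N/L_P)/(d_N/d_P)² = 1.991/123.2 = 0.01616.
m_N − m_P = −2.5 log₁₀(0.01616) = 4.48.

4.48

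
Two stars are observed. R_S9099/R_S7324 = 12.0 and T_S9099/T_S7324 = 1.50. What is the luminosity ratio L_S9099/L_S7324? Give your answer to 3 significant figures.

From the Stefan–Boltzmann law, L ∝ R²T⁴, so
L_S9099/L_S7324 = (R_S9099/R_S7324)² (T_S9099/T_S7324)⁴ = (12.0)² × (1.50)⁴ = 144.0 × 5.062 = 729.0.

729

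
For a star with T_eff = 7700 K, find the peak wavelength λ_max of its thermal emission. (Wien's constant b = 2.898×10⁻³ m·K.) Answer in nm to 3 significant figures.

376 nm

λ_max = b/T = 2.898×10⁻³ / 7700 = 3.76×10^-7 m = 376.4 nm.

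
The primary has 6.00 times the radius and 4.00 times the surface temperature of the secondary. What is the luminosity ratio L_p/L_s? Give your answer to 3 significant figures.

From the Stefan–Boltzmann law, L ∝ R²T⁴, so
L_p/L_s = (R_p/R_s)² (T_p/T_s)⁴ = (6.00)² × (4.00)⁴ = 36.00 × 256.0 = 9216.

9.22×10^3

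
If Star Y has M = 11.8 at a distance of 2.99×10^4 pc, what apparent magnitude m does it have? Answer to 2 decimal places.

m = M + 5 log₁₀(d/10 pc) = 11.8 + 5 log₁₀(2.99×10^4/10)
  = 11.8 + 5 × 3.476 = 11.8 + 17.38 = 29.18.

29.18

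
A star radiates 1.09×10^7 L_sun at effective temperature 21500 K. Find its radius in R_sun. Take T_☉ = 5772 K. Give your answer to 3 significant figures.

R/R_☉ = √(L/L_☉) / (T/T_☉)² = √(1.09×10^7) / (3.725)²
       = 3302 / 13.87 = 238.0.

238 R_sun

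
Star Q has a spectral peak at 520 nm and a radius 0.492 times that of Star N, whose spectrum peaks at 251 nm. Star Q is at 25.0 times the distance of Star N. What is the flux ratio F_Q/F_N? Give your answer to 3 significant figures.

2.10×10^-5

Wien's law: T_Q/T_N = λ_N/λ_Q = 251/520 = 0.4827.
L_Q/L_N = (R_Q/R_N)²(T_Q/T_N)⁴ = (0.492)²(0.4827)⁴ = 0.01314.
F_Q/F_N = (L_Q/L_N)/(d_Q/d_N)² = 0.01314/(25.0)² = 2.102×10^-5.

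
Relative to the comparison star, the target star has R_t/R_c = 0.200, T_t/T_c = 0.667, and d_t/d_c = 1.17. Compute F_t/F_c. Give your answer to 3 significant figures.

0.00578

L_t/L_c = (R_t/R_c)²(T_t/T_c)⁴ = (0.200)² × (0.667)⁴ = 0.007917.
F_t/F_c = (L_t/L_c)/(d_t/d_c)² = 0.007917 / (1.17)² = 0.005784.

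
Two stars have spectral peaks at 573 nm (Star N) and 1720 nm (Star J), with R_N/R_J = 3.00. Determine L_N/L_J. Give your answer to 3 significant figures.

Wien's law gives T ∝ 1/λ_max, so T_N/T_J = λ_J/λ_N = 1720/573 = 3.002.
Then L ∝ R²T⁴ gives L_N/L_J = (3.00)² × (3.002)⁴ = 9.000 × 81.19 = 730.7.

731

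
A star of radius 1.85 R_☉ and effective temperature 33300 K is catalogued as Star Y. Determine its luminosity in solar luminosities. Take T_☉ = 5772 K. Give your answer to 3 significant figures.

L/L_☉ = (R/R_☉)² (T/T_☉)⁴ = (1.85)² × (33300/5772)⁴
       = 3.423 × (5.769)⁴ = 3.423 × 1108 = 3792.

3.79×10^3 solar luminosities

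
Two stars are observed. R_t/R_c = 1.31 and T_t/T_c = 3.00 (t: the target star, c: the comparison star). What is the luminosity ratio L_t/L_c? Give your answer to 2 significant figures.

1.4×10^2

From the Stefan–Boltzmann law, L ∝ R²T⁴, so
L_t/L_c = (R_t/R_c)² (T_t/T_c)⁴ = (1.31)² × (3.00)⁴ = 1.716 × 81.00 = 139.0.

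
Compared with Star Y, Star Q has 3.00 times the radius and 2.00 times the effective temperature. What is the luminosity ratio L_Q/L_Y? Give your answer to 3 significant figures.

144

From the Stefan–Boltzmann law, L ∝ R²T⁴, so
L_Q/L_Y = (R_Q/R_Y)² (T_Q/T_Y)⁴ = (3.00)² × (2.00)⁴ = 9.000 × 16.00 = 144.0.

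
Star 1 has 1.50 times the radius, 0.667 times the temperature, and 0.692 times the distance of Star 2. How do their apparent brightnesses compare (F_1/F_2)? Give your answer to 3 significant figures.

0.930

L_1/L_2 = (R_1/R_2)²(T_1/T_2)⁴ = (1.50)² × (0.667)⁴ = 0.4453.
F_1/F_2 = (L_1/L_2)/(d_1/d_2)² = 0.4453 / (0.692)² = 0.9300.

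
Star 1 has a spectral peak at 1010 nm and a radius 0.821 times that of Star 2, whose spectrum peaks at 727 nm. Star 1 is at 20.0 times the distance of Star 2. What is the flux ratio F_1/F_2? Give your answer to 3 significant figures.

4.52×10^-4

Wien's law: T_1/T_2 = λ_2/λ_1 = 727/1010 = 0.7198.
L_1/L_2 = (R_1/R_2)²(T_1/T_2)⁴ = (0.821)²(0.7198)⁴ = 0.1809.
F_1/F_2 = (L_1/L_2)/(d_1/d_2)² = 0.1809/(20.0)² = 4.524×10^-4.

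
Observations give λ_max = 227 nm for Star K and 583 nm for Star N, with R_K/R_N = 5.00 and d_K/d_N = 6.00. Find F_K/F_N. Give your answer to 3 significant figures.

30.2

Wien's law: T_K/T_N = λ_N/λ_K = 583/227 = 2.568.
L_K/L_N = (R_K/R_N)²(T_K/T_N)⁴ = (5.00)²(2.568)⁴ = 1088.
F_K/F_N = (L_K/L_N)/(d_K/d_N)² = 1088/(6.00)² = 30.21.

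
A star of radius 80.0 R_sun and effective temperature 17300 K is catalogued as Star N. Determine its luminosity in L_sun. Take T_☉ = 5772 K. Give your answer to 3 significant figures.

L/L_☉ = (R/R_☉)² (T/T_☉)⁴ = (80.0)² × (17300/5772)⁴
       = 6400 × (2.997)⁴ = 6400 × 80.70 = 5.165×10^5.

5.16×10^5 L_sun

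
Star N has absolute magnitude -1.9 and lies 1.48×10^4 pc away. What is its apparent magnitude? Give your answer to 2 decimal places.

m = M + 5 log₁₀(d/10 pc) = -1.9 + 5 log₁₀(1.48×10^4/10)
  = -1.9 + 5 × 3.170 = -1.9 + 15.85 = 13.95.

13.95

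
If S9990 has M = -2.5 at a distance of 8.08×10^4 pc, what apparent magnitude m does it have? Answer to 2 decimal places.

17.04

m = M + 5 log₁₀(d/10 pc) = -2.5 + 5 log₁₀(8.08×10^4/10)
  = -2.5 + 5 × 3.907 = -2.5 + 19.54 = 17.04.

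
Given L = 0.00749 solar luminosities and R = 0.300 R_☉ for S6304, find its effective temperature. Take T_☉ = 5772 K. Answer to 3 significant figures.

T/T_☉ = (L/L_☉)^(1/4) / (R/R_☉)^(1/2)
T = 5772 × (0.00749)^(1/4) / √(0.300) = 5772 × 0.2942 / 0.5477 = 3100 K.

3.10×10^3 K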